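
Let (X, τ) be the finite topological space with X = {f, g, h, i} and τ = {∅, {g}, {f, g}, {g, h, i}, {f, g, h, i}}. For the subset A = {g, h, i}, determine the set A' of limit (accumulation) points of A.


A' = {f, h, i}

For each x ∈ X, list the open sets U ∈ τ with x ∈ U, then check whether U ∩ (A ∖ {x}) ≠ ∅ for every such U.
  x = f: opens ∋ x are {f, g}, {f, g, h, i}; each meets A ∖ {f}, so x IS a limit point.
  x = g: open {g} ∋ x has {g} ∩ (A ∖ {g}) = ∅, so x is NOT a limit point.
  x = h: opens ∋ x are {g, h, i}, {f, g, h, i}; each meets A ∖ {h}, so x IS a limit point.
  x = i: opens ∋ x are {g, h, i}, {f, g, h, i}; each meets A ∖ {i}, so x IS a limit point.
Collecting: A' = {f, h, i}.


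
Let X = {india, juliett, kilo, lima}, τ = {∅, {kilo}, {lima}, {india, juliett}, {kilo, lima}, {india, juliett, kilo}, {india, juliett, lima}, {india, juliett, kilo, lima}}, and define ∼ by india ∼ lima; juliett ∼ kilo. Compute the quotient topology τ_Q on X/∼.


X/∼ = {[india=lima], [juliett=kilo]}; |τ_Q| = 2.

Equivalence classes: [india=lima], [juliett=kilo].
Quotient map π: X → X/∼ sends india ↦ [india=lima], juliett ↦ [juliett=kilo], kilo ↦ [juliett=kilo], lima ↦ [india=lima].
For each subset V ⊆ X/∼, compute π^{-1}(V) ⊆ X and check whether π^{-1}(V) ∈ τ. V is open in τ_Q iff π^{-1}(V) ∈ τ.
  V = {}: π^{-1}(V) = ∅ ∈ τ ✓.
  V = {[india=lima]}: π^{-1}(V) = {india, lima} ∉ τ ✗.
  V = {[juliett=kilo]}: π^{-1}(V) = {juliett, kilo} ∉ τ ✗.
  V = {[india=lima], [juliett=kilo]}: π^{-1}(V) = {india, juliett, kilo, lima} ∈ τ ✓.
Open sets in the quotient: τ_Q = {{}, {[india=lima], [juliett=kilo]}} (2 elements).


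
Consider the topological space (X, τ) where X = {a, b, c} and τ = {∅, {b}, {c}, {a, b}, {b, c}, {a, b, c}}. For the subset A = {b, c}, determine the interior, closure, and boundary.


int(A) = {b, c}, cl(A) = {a, b, c}, ∂A = {a}.

Closed sets in (X, τ) are complements of opens:
  closed(X, τ) = {∅, {a}, {c}, {a, b}, {a, c}, {a, b, c}}.
int(A) = ⋃ {U ∈ τ : U ⊆ A}. Opens contained in A: ∅, {b}, {c}, {b, c}.
Taking the union of these: int(A) = {b, c}.
cl(A) = ⋂ {C closed : A ⊆ C}. Closed sets containing A: {a, b, c}.
Intersecting these: cl(A) = {a, b, c}.
∂A = cl(A) ∖ int(A) = {a, b, c} ∖ {b, c} = {a}.


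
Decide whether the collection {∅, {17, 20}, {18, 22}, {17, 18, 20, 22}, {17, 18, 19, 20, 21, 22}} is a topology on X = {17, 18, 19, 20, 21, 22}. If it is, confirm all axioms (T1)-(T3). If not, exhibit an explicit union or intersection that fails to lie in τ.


τ IS a topology on X.

Axiom (T1): ∅ ∈ τ? Yes; X ∈ τ? Yes.
Axiom (T2/T3): check pairwise unions and intersections of members of τ.
All pairwise intersections and unions checked — each lies in τ. Therefore τ satisfies (T1), (T2), (T3): it IS a topology on X.


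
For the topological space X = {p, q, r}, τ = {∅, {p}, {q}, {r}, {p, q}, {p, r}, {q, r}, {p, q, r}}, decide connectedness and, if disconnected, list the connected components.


(X, τ) is disconnected; components = [{p}, {q}, {r}].

Find clopen sets (U ∈ τ with X ∖ U ∈ τ):
  U = ∅, X ∖ U = {p, q, r} — both open, so U is clopen.
  U = {p}, X ∖ U = {q, r} — both open, so U is clopen.
  U = {q}, X ∖ U = {p, r} — both open, so U is clopen.
  U = {r}, X ∖ U = {p, q} — both open, so U is clopen.
  U = {p, q}, X ∖ U = {r} — both open, so U is clopen.
  U = {p, r}, X ∖ U = {q} — both open, so U is clopen.
  U = {q, r}, X ∖ U = {p} — both open, so U is clopen.
  U = {p, q, r}, X ∖ U = ∅ — both open, so U is clopen.
Nontrivial clopen(s) exist: e.g. {q}. So (X, τ) is disconnected.
Compute connected components by grouping points that agree on all clopens:
  component: {p}
  component: {q}
  component: {r}


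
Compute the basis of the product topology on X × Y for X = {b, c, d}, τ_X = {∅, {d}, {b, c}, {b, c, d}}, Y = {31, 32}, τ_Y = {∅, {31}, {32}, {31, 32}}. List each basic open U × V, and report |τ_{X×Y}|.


Basis B = {∅ × ∅, {d} × {31}, {d} × {32}, {b, c} × {31}, {b, c} × {32}, {d} × {31, 32}, {b, c, d} × {31}, {b, c, d} × {32}, {b, c} × {31, 32}, {b, c, d} × {31, 32}}; |τ_{X×Y}| = 16.

Enumerate products U × V with U ∈ τ_X, V ∈ τ_Y (deduplicated):
  ∅ × ∅ = {} (∅)
  {d} × {31} = {(d,31)}
  {d} × {32} = {(d,32)}
  {b, c} × {31} = {(b,31), (c,31)}
  {b, c} × {32} = {(b,32), (c,32)}
  {d} × {31, 32} = {(d,31), (d,32)}
  {b, c, d} × {31} = {(b,31), (c,31), (d,31)}
  {b, c, d} × {32} = {(b,32), (c,32), (d,32)}
  {b, c} × {31, 32} = {(b,31), (b,32), (c,31), (c,32)}
  {b, c, d} × {31, 32} = {(b,31), (b,32), (c,31), (c,32), (d,31), (d,32)}
These 10 distinct sets form the basis B.
Close under arbitrary unions to get τ_{X×Y}; counting gives |τ_{X×Y}| = 16.


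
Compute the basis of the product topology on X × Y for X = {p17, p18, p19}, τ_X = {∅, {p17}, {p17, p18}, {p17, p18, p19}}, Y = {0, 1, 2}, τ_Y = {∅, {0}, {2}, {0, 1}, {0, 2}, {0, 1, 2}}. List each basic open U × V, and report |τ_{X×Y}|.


Basis B = {∅ × ∅, {p17} × {0}, {p17} × {2}, {p17} × {0, 1}, {p17} × {0, 2}, {p17, p18} × {0}, {p17, p18} × {2}, {p17} × {0, 1, 2}, {p17, p18, p19} × {0}, {p17, p18, p19} × {2}, {p17, p18} × {0, 1}, {p17, p18} × {0, 2}, {p17, p18} × {0, 1, 2}, {p17, p18, p19} × {0, 1}, {p17, p18, p19} × {0, 2}, {p17, p18, p19} × {0, 1, 2}}; |τ_{X×Y}| = 40.

Enumerate products U × V with U ∈ τ_X, V ∈ τ_Y (deduplicated):
  ∅ × ∅ = {} (∅)
  {p17} × {0} = {(p17,0)}
  {p17} × {2} = {(p17,2)}
  {p17} × {0, 1} = {(p17,0), (p17,1)}
  {p17} × {0, 2} = {(p17,0), (p17,2)}
  {p17, p18} × {0} = {(p17,0), (p18,0)}
  {p17, p18} × {2} = {(p17,2), (p18,2)}
  {p17} × {0, 1, 2} = {(p17,0), (p17,1), (p17,2)}
  {p17, p18, p19} × {0} = {(p17,0), (p18,0), (p19,0)}
  {p17, p18, p19} × {2} = {(p17,2), (p18,2), (p19,2)}
  {p17, p18} × {0, 1} = {(p17,0), (p17,1), (p18,0), (p18,1)}
  {p17, p18} × {0, 2} = {(p17,0), (p17,2), (p18,0), (p18,2)}
  {p17, p18} × {0, 1, 2} = {(p17,0), (p17,1), (p17,2), (p18,0), (p18,1), (p18,2)}
  {p17, p18, p19} × {0, 1} = {(p17,0), (p17,1), (p18,0), (p18,1), (p19,0), (p19,1)}
  {p17, p18, p19} × {0, 2} = {(p17,0), (p17,2), (p18,0), (p18,2), (p19,0), (p19,2)}
  {p17, p18, p19} × {0, 1, 2} = {(p17,0), (p17,1), (p17,2), (p18,0), (p18,1), (p18,2), (p19,0), (p19,1), (p19,2)}
These 16 distinct sets form the basis B.
Close under arbitrary unions to get τ_{X×Y}; counting gives |τ_{X×Y}| = 40.


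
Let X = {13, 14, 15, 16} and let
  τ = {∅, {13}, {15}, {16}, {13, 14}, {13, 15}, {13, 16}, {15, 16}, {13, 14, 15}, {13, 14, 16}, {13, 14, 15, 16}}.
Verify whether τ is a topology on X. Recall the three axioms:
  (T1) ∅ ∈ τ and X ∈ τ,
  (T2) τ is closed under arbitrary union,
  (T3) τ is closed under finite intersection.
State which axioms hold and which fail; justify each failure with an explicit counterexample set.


τ is NOT a topology on X.

Axiom (T1): ∅ ∈ τ? Yes; X ∈ τ? Yes.
Axiom (T2/T3): check pairwise unions and intersections of members of τ.
Counterexample for (T2): {13} ∪ {15, 16} = {13, 15, 16} ∉ τ. Therefore τ is NOT a topology.


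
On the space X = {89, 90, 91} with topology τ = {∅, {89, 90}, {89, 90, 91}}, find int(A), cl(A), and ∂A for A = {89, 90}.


int(A) = {89, 90}, cl(A) = {89, 90, 91}, ∂A = {91}.

Closed sets in (X, τ) are complements of opens:
  closed(X, τ) = {∅, {91}, {89, 90, 91}}.
int(A) = ⋃ {U ∈ τ : U ⊆ A}. Opens contained in A: ∅, {89, 90}.
Taking the union of these: int(A) = {89, 90}.
cl(A) = ⋂ {C closed : A ⊆ C}. Closed sets containing A: {89, 90, 91}.
Intersecting these: cl(A) = {89, 90, 91}.
∂A = cl(A) ∖ int(A) = {89, 90, 91} ∖ {89, 90} = {91}.


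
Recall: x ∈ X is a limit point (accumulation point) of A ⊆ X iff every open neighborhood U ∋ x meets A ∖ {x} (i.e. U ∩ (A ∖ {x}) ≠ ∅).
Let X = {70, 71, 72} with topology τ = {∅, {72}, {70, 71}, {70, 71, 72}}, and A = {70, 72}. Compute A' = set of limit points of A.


A' = {71}

For each x ∈ X, list the open sets U ∈ τ with x ∈ U, then check whether U ∩ (A ∖ {x}) ≠ ∅ for every such U.
  x = 70: open {70, 71} ∋ x has {70, 71} ∩ (A ∖ {70}) = ∅, so x is NOT a limit point.
  x = 71: opens ∋ x are {70, 71}, {70, 71, 72}; each meets A ∖ {71}, so x IS a limit point.
  x = 72: open {72} ∋ x has {72} ∩ (A ∖ {72}) = ∅, so x is NOT a limit point.
Collecting: A' = {71}.


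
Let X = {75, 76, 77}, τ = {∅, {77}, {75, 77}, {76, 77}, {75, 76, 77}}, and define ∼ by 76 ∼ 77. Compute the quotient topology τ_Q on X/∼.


X/∼ = {[75], [76=77]}; |τ_Q| = 3.

Equivalence classes: [75], [76=77].
Quotient map π: X → X/∼ sends 75 ↦ [75], 76 ↦ [76=77], 77 ↦ [76=77].
For each subset V ⊆ X/∼, compute π^{-1}(V) ⊆ X and check whether π^{-1}(V) ∈ τ. V is open in τ_Q iff π^{-1}(V) ∈ τ.
  V = {}: π^{-1}(V) = ∅ ∈ τ ✓.
  V = {[75]}: π^{-1}(V) = {75} ∉ τ ✗.
  V = {[76=77]}: π^{-1}(V) = {76, 77} ∈ τ ✓.
  V = {[75], [76=77]}: π^{-1}(V) = {75, 76, 77} ∈ τ ✓.
Open sets in the quotient: τ_Q = {{}, {[76=77]}, {[75], [76=77]}} (3 elements).


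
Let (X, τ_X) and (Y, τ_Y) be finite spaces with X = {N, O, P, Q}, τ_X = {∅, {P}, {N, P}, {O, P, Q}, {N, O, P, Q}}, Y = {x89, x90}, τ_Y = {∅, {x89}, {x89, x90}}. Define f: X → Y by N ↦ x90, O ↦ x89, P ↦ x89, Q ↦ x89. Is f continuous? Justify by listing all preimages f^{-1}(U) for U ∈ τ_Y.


f IS continuous.

Compute f^{-1}(U) for each U ∈ τ_Y:
  U = ∅: f^{-1}(U) = ∅ ∈ τ_X ✓.
  U = {x89}: f^{-1}(U) = {O, P, Q} ∈ τ_X ✓.
  U = {x89, x90}: f^{-1}(U) = {N, O, P, Q} ∈ τ_X ✓.
Every preimage lies in τ_X, so f IS continuous.


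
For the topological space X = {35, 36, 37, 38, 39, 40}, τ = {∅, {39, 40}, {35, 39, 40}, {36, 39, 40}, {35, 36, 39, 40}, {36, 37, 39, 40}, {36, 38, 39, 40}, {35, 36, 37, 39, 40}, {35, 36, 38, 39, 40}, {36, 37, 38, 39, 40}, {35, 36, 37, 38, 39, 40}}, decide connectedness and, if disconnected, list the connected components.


(X, τ) is connected.

Find clopen sets (U ∈ τ with X ∖ U ∈ τ):
  U = ∅, X ∖ U = {35, 36, 37, 38, 39, 40} — both open, so U is clopen.
  U = {35, 36, 37, 38, 39, 40}, X ∖ U = ∅ — both open, so U is clopen.
Only trivial clopens (∅ and X) exist, so (X, τ) is connected.
Compute connected components by grouping points that agree on all clopens:
  component: {35, 36, 37, 38, 39, 40}


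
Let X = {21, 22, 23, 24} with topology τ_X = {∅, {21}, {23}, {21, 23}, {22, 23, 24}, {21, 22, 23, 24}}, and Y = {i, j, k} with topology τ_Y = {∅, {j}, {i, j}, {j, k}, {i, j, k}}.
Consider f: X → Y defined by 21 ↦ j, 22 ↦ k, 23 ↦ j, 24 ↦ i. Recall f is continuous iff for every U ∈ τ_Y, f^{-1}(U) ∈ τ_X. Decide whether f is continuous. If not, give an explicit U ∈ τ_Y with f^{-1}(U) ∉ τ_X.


f is NOT continuous.

Compute f^{-1}(U) for each U ∈ τ_Y:
  U = ∅: f^{-1}(U) = ∅ ∈ τ_X ✓.
  U = {j}: f^{-1}(U) = {21, 23} ∈ τ_X ✓.
  U = {i, j}: f^{-1}(U) = {21, 23, 24} ∉ τ_X ✗.
  U = {j, k}: f^{-1}(U) = {21, 22, 23} ∉ τ_X ✗.
  U = {i, j, k}: f^{-1}(U) = {21, 22, 23, 24} ∈ τ_X ✓.
Found U = {i, j} with f^{-1}(U) = {21, 23, 24} not in τ_X. Therefore f is NOT continuous.


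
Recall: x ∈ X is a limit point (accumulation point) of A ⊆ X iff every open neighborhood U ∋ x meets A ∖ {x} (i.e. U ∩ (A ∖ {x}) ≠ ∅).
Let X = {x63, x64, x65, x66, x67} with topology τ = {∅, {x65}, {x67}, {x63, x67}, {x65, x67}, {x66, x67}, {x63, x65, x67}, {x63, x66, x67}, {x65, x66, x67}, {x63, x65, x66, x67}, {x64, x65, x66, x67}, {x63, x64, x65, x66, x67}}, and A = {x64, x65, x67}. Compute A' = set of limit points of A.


A' = {x63, x64, x66}

For each x ∈ X, list the open sets U ∈ τ with x ∈ U, then check whether U ∩ (A ∖ {x}) ≠ ∅ for every such U.
  x = x63: opens ∋ x are {x63, x67}, {x63, x65, x67}, {x63, x66, x67}, {x63, x65, x66, x67}, {x63, x64, x65, x66, x67}; each meets A ∖ {x63}, so x IS a limit point.
  x = x64: opens ∋ x are {x64, x65, x66, x67}, {x63, x64, x65, x66, x67}; each meets A ∖ {x64}, so x IS a limit point.
  x = x65: open {x65} ∋ x has {x65} ∩ (A ∖ {x65}) = ∅, so x is NOT a limit point.
  x = x66: opens ∋ x are {x66, x67}, {x63, x66, x67}, {x65, x66, x67}, {x63, x65, x66, x67}, {x64, x65, x66, x67}, {x63, x64, x65, x66, x67}; each meets A ∖ {x66}, so x IS a limit point.
  x = x67: open {x67} ∋ x has {x67} ∩ (A ∖ {x67}) = ∅, so x is NOT a limit point.
Collecting: A' = {x63, x64, x66}.


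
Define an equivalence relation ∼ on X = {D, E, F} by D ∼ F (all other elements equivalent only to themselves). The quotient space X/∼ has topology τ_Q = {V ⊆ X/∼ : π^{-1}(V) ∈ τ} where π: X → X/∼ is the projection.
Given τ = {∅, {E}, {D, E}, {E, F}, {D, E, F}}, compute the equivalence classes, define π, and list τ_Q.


X/∼ = {[D=F], [E]}; |τ_Q| = 3.

Equivalence classes: [D=F], [E].
Quotient map π: X → X/∼ sends D ↦ [D=F], E ↦ [E], F ↦ [D=F].
For each subset V ⊆ X/∼, compute π^{-1}(V) ⊆ X and check whether π^{-1}(V) ∈ τ. V is open in τ_Q iff π^{-1}(V) ∈ τ.
  V = {}: π^{-1}(V) = ∅ ∈ τ ✓.
  V = {[D=F]}: π^{-1}(V) = {D, F} ∉ τ ✗.
  V = {[E]}: π^{-1}(V) = {E} ∈ τ ✓.
  V = {[D=F], [E]}: π^{-1}(V) = {D, E, F} ∈ τ ✓.
Open sets in the quotient: τ_Q = {{}, {[E]}, {[D=F], [E]}} (3 elements).


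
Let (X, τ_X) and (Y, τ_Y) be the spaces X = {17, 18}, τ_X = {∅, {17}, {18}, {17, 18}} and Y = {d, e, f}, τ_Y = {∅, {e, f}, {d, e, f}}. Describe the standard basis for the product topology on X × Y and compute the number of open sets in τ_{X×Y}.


Basis B = {∅ × ∅, {17} × {e, f}, {18} × {e, f}, {17} × {d, e, f}, {18} × {d, e, f}, {17, 18} × {e, f}, {17, 18} × {d, e, f}}; |τ_{X×Y}| = 9.

Enumerate products U × V with U ∈ τ_X, V ∈ τ_Y (deduplicated):
  ∅ × ∅ = {} (∅)
  {17} × {e, f} = {(17,e), (17,f)}
  {18} × {e, f} = {(18,e), (18,f)}
  {17} × {d, e, f} = {(17,d), (17,e), (17,f)}
  {18} × {d, e, f} = {(18,d), (18,e), (18,f)}
  {17, 18} × {e, f} = {(17,e), (17,f), (18,e), (18,f)}
  {17, 18} × {d, e, f} = {(17,d), (17,e), (17,f), (18,d), (18,e), (18,f)}
These 7 distinct sets form the basis B.
Close under arbitrary unions to get τ_{X×Y}; counting gives |τ_{X×Y}| = 9.


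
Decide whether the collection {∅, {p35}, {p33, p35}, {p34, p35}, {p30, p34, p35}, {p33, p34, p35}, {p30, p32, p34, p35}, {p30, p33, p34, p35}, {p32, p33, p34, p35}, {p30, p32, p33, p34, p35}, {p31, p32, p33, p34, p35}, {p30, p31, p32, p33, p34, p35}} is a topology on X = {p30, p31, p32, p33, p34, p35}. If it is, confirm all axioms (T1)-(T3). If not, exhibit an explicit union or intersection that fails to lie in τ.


τ is NOT a topology on X.

Axiom (T1): ∅ ∈ τ? Yes; X ∈ τ? Yes.
Axiom (T2/T3): check pairwise unions and intersections of members of τ.
Counterexample for (T3): {p30, p32, p34, p35} ∩ {p32, p33, p34, p35} = {p32, p34, p35} ∉ τ. Therefore τ is NOT a topology.


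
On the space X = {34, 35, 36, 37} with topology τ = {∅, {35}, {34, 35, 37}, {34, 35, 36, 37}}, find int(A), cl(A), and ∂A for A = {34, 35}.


int(A) = {35}, cl(A) = {34, 35, 36, 37}, ∂A = {34, 36, 37}.

Closed sets in (X, τ) are complements of opens:
  closed(X, τ) = {∅, {36}, {34, 36, 37}, {34, 35, 36, 37}}.
int(A) = ⋃ {U ∈ τ : U ⊆ A}. Opens contained in A: ∅, {35}.
Taking the union of these: int(A) = {35}.
cl(A) = ⋂ {C closed : A ⊆ C}. Closed sets containing A: {34, 35, 36, 37}.
Intersecting these: cl(A) = {34, 35, 36, 37}.
∂A = cl(A) ∖ int(A) = {34, 35, 36, 37} ∖ {35} = {34, 36, 37}.


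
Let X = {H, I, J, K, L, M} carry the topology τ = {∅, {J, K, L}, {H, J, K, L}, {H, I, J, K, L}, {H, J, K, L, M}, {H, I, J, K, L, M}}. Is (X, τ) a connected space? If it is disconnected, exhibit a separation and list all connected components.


(X, τ) is connected.

Find clopen sets (U ∈ τ with X ∖ U ∈ τ):
  U = ∅, X ∖ U = {H, I, J, K, L, M} — both open, so U is clopen.
  U = {H, I, J, K, L, M}, X ∖ U = ∅ — both open, so U is clopen.
Only trivial clopens (∅ and X) exist, so (X, τ) is connected.
Compute connected components by grouping points that agree on all clopens:
  component: {H, I, J, K, L, M}


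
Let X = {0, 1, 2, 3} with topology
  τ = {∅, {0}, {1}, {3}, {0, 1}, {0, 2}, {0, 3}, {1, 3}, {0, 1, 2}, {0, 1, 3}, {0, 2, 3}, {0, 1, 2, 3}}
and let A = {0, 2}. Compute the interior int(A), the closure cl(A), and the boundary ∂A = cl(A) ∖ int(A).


int(A) = {0, 2}, cl(A) = {0, 2}, ∂A = ∅.

Closed sets in (X, τ) are complements of opens:
  closed(X, τ) = {∅, {1}, {2}, {3}, {0, 2}, {1, 2}, {1, 3}, {2, 3}, {0, 1, 2}, {0, 2, 3}, {1, 2, 3}, {0, 1, 2, 3}}.
int(A) = ⋃ {U ∈ τ : U ⊆ A}. Opens contained in A: ∅, {0}, {0, 2}.
Taking the union of these: int(A) = {0, 2}.
cl(A) = ⋂ {C closed : A ⊆ C}. Closed sets containing A: {0, 2}, {0, 1, 2}, {0, 2, 3}, {0, 1, 2, 3}.
Intersecting these: cl(A) = {0, 2}.
∂A = cl(A) ∖ int(A) = {0, 2} ∖ {0, 2} = ∅.


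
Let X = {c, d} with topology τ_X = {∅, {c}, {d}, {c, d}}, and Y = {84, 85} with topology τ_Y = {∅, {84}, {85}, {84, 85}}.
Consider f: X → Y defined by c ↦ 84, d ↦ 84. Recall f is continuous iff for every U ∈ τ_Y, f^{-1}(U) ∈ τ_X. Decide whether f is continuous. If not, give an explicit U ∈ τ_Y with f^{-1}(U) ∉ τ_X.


f IS continuous.

Compute f^{-1}(U) for each U ∈ τ_Y:
  U = ∅: f^{-1}(U) = ∅ ∈ τ_X ✓.
  U = {84}: f^{-1}(U) = {c, d} ∈ τ_X ✓.
  U = {85}: f^{-1}(U) = ∅ ∈ τ_X ✓.
  U = {84, 85}: f^{-1}(U) = {c, d} ∈ τ_X ✓.
Every preimage lies in τ_X, so f IS continuous.


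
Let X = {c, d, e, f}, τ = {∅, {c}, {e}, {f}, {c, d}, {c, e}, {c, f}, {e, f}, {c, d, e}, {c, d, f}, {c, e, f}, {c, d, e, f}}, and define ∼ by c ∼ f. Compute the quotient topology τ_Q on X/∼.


X/∼ = {[c=f], [d], [e]}; |τ_Q| = 6.

Equivalence classes: [c=f], [d], [e].
Quotient map π: X → X/∼ sends c ↦ [c=f], d ↦ [d], e ↦ [e], f ↦ [c=f].
For each subset V ⊆ X/∼, compute π^{-1}(V) ⊆ X and check whether π^{-1}(V) ∈ τ. V is open in τ_Q iff π^{-1}(V) ∈ τ.
  V = {}: π^{-1}(V) = ∅ ∈ τ ✓.
  V = {[c=f]}: π^{-1}(V) = {c, f} ∈ τ ✓.
  V = {[d]}: π^{-1}(V) = {d} ∉ τ ✗.
  V = {[c=f], [d]}: π^{-1}(V) = {c, d, f} ∈ τ ✓.
  V = {[e]}: π^{-1}(V) = {e} ∈ τ ✓.
  V = {[c=f], [e]}: π^{-1}(V) = {c, e, f} ∈ τ ✓.
  V = {[d], [e]}: π^{-1}(V) = {d, e} ∉ τ ✗.
  V = {[c=f], [d], [e]}: π^{-1}(V) = {c, d, e, f} ∈ τ ✓.
Open sets in the quotient: τ_Q = {{}, {[c=f]}, {[c=f], [d]}, {[e]}, {[c=f], [e]}, {[c=f], [d], [e]}} (6 elements).


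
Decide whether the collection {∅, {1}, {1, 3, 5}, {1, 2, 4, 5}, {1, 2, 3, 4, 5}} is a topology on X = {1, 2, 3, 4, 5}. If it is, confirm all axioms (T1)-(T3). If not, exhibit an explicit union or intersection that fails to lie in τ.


τ is NOT a topology on X.

Axiom (T1): ∅ ∈ τ? Yes; X ∈ τ? Yes.
Axiom (T2/T3): check pairwise unions and intersections of members of τ.
Counterexample for (T3): {1, 3, 5} ∩ {1, 2, 4, 5} = {1, 5} ∉ τ. Therefore τ is NOT a topology.


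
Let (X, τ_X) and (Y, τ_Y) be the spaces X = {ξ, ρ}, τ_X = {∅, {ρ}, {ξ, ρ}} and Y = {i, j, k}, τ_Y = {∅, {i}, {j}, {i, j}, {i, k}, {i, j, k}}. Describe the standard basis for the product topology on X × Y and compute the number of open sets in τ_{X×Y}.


Basis B = {∅ × ∅, {ρ} × {i}, {ρ} × {j}, {ξ, ρ} × {i}, {ξ, ρ} × {j}, {ρ} × {i, j}, {ρ} × {i, k}, {ρ} × {i, j, k}, {ξ, ρ} × {i, j}, {ξ, ρ} × {i, k}, {ξ, ρ} × {i, j, k}}; |τ_{X×Y}| = 18.

Enumerate products U × V with U ∈ τ_X, V ∈ τ_Y (deduplicated):
  ∅ × ∅ = {} (∅)
  {ρ} × {i} = {(ρ,i)}
  {ρ} × {j} = {(ρ,j)}
  {ξ, ρ} × {i} = {(ξ,i), (ρ,i)}
  {ξ, ρ} × {j} = {(ξ,j), (ρ,j)}
  {ρ} × {i, j} = {(ρ,i), (ρ,j)}
  {ρ} × {i, k} = {(ρ,i), (ρ,k)}
  {ρ} × {i, j, k} = {(ρ,i), (ρ,j), (ρ,k)}
  {ξ, ρ} × {i, j} = {(ξ,i), (ξ,j), (ρ,i), (ρ,j)}
  {ξ, ρ} × {i, k} = {(ξ,i), (ξ,k), (ρ,i), (ρ,k)}
  {ξ, ρ} × {i, j, k} = {(ξ,i), (ξ,j), (ξ,k), (ρ,i), (ρ,j), (ρ,k)}
These 11 distinct sets form the basis B.
Close under arbitrary unions to get τ_{X×Y}; counting gives |τ_{X×Y}| = 18.


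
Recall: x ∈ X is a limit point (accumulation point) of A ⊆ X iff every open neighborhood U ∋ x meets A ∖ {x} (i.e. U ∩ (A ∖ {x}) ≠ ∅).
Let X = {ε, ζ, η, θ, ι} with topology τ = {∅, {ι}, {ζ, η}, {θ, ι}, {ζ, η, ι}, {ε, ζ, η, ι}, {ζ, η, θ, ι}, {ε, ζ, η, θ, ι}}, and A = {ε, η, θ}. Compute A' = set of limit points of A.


A' = {ε, ζ}

For each x ∈ X, list the open sets U ∈ τ with x ∈ U, then check whether U ∩ (A ∖ {x}) ≠ ∅ for every such U.
  x = ε: opens ∋ x are {ε, ζ, η, ι}, {ε, ζ, η, θ, ι}; each meets A ∖ {ε}, so x IS a limit point.
  x = ζ: opens ∋ x are {ζ, η}, {ζ, η, ι}, {ε, ζ, η, ι}, {ζ, η, θ, ι}, {ε, ζ, η, θ, ι}; each meets A ∖ {ζ}, so x IS a limit point.
  x = η: open {ζ, η} ∋ x has {ζ, η} ∩ (A ∖ {η}) = ∅, so x is NOT a limit point.
  x = θ: open {θ, ι} ∋ x has {θ, ι} ∩ (A ∖ {θ}) = ∅, so x is NOT a limit point.
  x = ι: open {ι} ∋ x has {ι} ∩ (A ∖ {ι}) = ∅, so x is NOT a limit point.
Collecting: A' = {ε, ζ}.


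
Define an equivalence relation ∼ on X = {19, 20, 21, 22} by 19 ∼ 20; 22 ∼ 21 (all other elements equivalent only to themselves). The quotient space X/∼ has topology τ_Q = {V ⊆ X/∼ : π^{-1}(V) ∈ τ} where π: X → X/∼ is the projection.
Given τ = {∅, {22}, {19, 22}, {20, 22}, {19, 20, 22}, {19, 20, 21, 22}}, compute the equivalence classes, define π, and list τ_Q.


X/∼ = {[19=20], [21=22]}; |τ_Q| = 2.

Equivalence classes: [19=20], [21=22].
Quotient map π: X → X/∼ sends 19 ↦ [19=20], 20 ↦ [19=20], 21 ↦ [21=22], 22 ↦ [21=22].
For each subset V ⊆ X/∼, compute π^{-1}(V) ⊆ X and check whether π^{-1}(V) ∈ τ. V is open in τ_Q iff π^{-1}(V) ∈ τ.
  V = {}: π^{-1}(V) = ∅ ∈ τ ✓.
  V = {[19=20]}: π^{-1}(V) = {19, 20} ∉ τ ✗.
  V = {[21=22]}: π^{-1}(V) = {21, 22} ∉ τ ✗.
  V = {[19=20], [21=22]}: π^{-1}(V) = {19, 20, 21, 22} ∈ τ ✓.
Open sets in the quotient: τ_Q = {{}, {[19=20], [21=22]}} (2 elements).


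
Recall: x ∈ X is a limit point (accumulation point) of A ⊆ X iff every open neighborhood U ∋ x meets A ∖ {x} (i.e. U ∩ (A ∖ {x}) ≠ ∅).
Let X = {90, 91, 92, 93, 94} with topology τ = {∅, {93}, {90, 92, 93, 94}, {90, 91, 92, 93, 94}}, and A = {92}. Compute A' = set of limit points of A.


A' = {90, 91, 94}

For each x ∈ X, list the open sets U ∈ τ with x ∈ U, then check whether U ∩ (A ∖ {x}) ≠ ∅ for every such U.
  x = 90: opens ∋ x are {90, 92, 93, 94}, {90, 91, 92, 93, 94}; each meets A ∖ {90}, so x IS a limit point.
  x = 91: opens ∋ x are {90, 91, 92, 93, 94}; each meets A ∖ {91}, so x IS a limit point.
  x = 92: open {90, 92, 93, 94} ∋ x has {90, 92, 93, 94} ∩ (A ∖ {92}) = ∅, so x is NOT a limit point.
  x = 93: open {93} ∋ x has {93} ∩ (A ∖ {93}) = ∅, so x is NOT a limit point.
  x = 94: opens ∋ x are {90, 92, 93, 94}, {90, 91, 92, 93, 94}; each meets A ∖ {94}, so x IS a limit point.
Collecting: A' = {90, 91, 94}.


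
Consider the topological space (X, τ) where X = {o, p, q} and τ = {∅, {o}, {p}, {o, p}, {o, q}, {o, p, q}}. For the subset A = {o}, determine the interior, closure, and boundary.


int(A) = {o}, cl(A) = {o, q}, ∂A = {q}.

Closed sets in (X, τ) are complements of opens:
  closed(X, τ) = {∅, {p}, {q}, {o, q}, {p, q}, {o, p, q}}.
int(A) = ⋃ {U ∈ τ : U ⊆ A}. Opens contained in A: ∅, {o}.
Taking the union of these: int(A) = {o}.
cl(A) = ⋂ {C closed : A ⊆ C}. Closed sets containing A: {o, q}, {o, p, q}.
Intersecting these: cl(A) = {o, q}.
∂A = cl(A) ∖ int(A) = {o, q} ∖ {o} = {q}.


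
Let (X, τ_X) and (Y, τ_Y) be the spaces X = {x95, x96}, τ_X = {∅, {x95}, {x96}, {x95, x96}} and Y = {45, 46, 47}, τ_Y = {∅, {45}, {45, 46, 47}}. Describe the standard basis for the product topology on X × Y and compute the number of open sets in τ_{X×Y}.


Basis B = {∅ × ∅, {x95} × {45}, {x96} × {45}, {x95, x96} × {45}, {x95} × {45, 46, 47}, {x96} × {45, 46, 47}, {x95, x96} × {45, 46, 47}}; |τ_{X×Y}| = 9.

Enumerate products U × V with U ∈ τ_X, V ∈ τ_Y (deduplicated):
  ∅ × ∅ = {} (∅)
  {x95} × {45} = {(x95,45)}
  {x96} × {45} = {(x96,45)}
  {x95, x96} × {45} = {(x95,45), (x96,45)}
  {x95} × {45, 46, 47} = {(x95,45), (x95,46), (x95,47)}
  {x96} × {45, 46, 47} = {(x96,45), (x96,46), (x96,47)}
  {x95, x96} × {45, 46, 47} = {(x95,45), (x95,46), (x95,47), (x96,45), (x96,46), (x96,47)}
These 7 distinct sets form the basis B.
Close under arbitrary unions to get τ_{X×Y}; counting gives |τ_{X×Y}| = 9.


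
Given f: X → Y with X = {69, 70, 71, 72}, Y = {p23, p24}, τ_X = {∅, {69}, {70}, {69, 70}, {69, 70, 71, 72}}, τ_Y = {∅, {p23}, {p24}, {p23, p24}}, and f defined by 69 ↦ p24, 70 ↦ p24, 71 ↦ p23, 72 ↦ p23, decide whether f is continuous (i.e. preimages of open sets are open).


f is NOT continuous.

Compute f^{-1}(U) for each U ∈ τ_Y:
  U = ∅: f^{-1}(U) = ∅ ∈ τ_X ✓.
  U = {p23}: f^{-1}(U) = {71, 72} ∉ τ_X ✗.
  U = {p24}: f^{-1}(U) = {69, 70} ∈ τ_X ✓.
  U = {p23, p24}: f^{-1}(U) = {69, 70, 71, 72} ∈ τ_X ✓.
Found U = {p23} with f^{-1}(U) = {71, 72} not in τ_X. Therefore f is NOT continuous.


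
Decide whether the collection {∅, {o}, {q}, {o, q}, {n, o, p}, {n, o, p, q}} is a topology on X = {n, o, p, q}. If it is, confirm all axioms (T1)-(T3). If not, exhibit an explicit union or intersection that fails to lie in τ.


τ IS a topology on X.

Axiom (T1): ∅ ∈ τ? Yes; X ∈ τ? Yes.
Axiom (T2/T3): check pairwise unions and intersections of members of τ.
All pairwise intersections and unions checked — each lies in τ. Therefore τ satisfies (T1), (T2), (T3): it IS a topology on X.


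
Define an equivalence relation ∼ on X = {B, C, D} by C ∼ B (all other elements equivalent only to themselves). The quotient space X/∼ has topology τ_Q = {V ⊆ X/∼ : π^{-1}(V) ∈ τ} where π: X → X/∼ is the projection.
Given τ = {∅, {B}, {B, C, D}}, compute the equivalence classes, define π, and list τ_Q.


X/∼ = {[B=C], [D]}; |τ_Q| = 2.

Equivalence classes: [B=C], [D].
Quotient map π: X → X/∼ sends B ↦ [B=C], C ↦ [B=C], D ↦ [D].
For each subset V ⊆ X/∼, compute π^{-1}(V) ⊆ X and check whether π^{-1}(V) ∈ τ. V is open in τ_Q iff π^{-1}(V) ∈ τ.
  V = {}: π^{-1}(V) = ∅ ∈ τ ✓.
  V = {[B=C]}: π^{-1}(V) = {B, C} ∉ τ ✗.
  V = {[D]}: π^{-1}(V) = {D} ∉ τ ✗.
  V = {[B=C], [D]}: π^{-1}(V) = {B, C, D} ∈ τ ✓.
Open sets in the quotient: τ_Q = {{}, {[B=C], [D]}} (2 elements).


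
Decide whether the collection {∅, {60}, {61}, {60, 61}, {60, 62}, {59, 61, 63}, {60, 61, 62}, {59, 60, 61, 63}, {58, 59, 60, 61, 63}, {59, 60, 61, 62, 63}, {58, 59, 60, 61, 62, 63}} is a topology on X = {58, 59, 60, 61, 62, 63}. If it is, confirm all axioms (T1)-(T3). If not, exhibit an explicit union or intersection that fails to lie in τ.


τ IS a topology on X.

Axiom (T1): ∅ ∈ τ? Yes; X ∈ τ? Yes.
Axiom (T2/T3): check pairwise unions and intersections of members of τ.
All pairwise intersections and unions checked — each lies in τ. Therefore τ satisfies (T1), (T2), (T3): it IS a topology on X.


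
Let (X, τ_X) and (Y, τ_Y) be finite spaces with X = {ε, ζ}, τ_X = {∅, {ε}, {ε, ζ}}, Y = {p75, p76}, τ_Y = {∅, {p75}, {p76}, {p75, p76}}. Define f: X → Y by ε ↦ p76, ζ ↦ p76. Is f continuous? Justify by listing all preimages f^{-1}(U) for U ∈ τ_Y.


f IS continuous.

Compute f^{-1}(U) for each U ∈ τ_Y:
  U = ∅: f^{-1}(U) = ∅ ∈ τ_X ✓.
  U = {p75}: f^{-1}(U) = ∅ ∈ τ_X ✓.
  U = {p76}: f^{-1}(U) = {ε, ζ} ∈ τ_X ✓.
  U = {p75, p76}: f^{-1}(U) = {ε, ζ} ∈ τ_X ✓.
Every preimage lies in τ_X, so f IS continuous.


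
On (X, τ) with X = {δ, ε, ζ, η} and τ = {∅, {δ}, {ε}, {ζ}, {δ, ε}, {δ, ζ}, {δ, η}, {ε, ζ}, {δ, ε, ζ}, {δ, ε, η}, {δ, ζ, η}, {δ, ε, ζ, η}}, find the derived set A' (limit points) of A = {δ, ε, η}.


A' = {η}

For each x ∈ X, list the open sets U ∈ τ with x ∈ U, then check whether U ∩ (A ∖ {x}) ≠ ∅ for every such U.
  x = δ: open {δ} ∋ x has {δ} ∩ (A ∖ {δ}) = ∅, so x is NOT a limit point.
  x = ε: open {ε} ∋ x has {ε} ∩ (A ∖ {ε}) = ∅, so x is NOT a limit point.
  x = ζ: open {ζ} ∋ x has {ζ} ∩ (A ∖ {ζ}) = ∅, so x is NOT a limit point.
  x = η: opens ∋ x are {δ, η}, {δ, ε, η}, {δ, ζ, η}, {δ, ε, ζ, η}; each meets A ∖ {η}, so x IS a limit point.
Collecting: A' = {η}.


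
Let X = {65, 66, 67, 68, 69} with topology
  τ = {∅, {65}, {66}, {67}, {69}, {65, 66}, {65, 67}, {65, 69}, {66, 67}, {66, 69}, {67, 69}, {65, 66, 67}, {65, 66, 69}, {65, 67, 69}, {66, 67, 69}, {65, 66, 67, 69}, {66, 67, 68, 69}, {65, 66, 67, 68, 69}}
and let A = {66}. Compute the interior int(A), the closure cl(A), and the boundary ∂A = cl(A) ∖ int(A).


int(A) = {66}, cl(A) = {66, 68}, ∂A = {68}.

Closed sets in (X, τ) are complements of opens:
  closed(X, τ) = {∅, {65}, {68}, {65, 68}, {66, 68}, {67, 68}, {68, 69}, {65, 66, 68}, {65, 67, 68}, {65, 68, 69}, {66, 67, 68}, {66, 68, 69}, {67, 68, 69}, {65, 66, 67, 68}, {65, 66, 68, 69}, {65, 67, 68, 69}, {66, 67, 68, 69}, {65, 66, 67, 68, 69}}.
int(A) = ⋃ {U ∈ τ : U ⊆ A}. Opens contained in A: ∅, {66}.
Taking the union of these: int(A) = {66}.
cl(A) = ⋂ {C closed : A ⊆ C}. Closed sets containing A: {66, 68}, {65, 66, 68}, {66, 67, 68}, {66, 68, 69}, {65, 66, 67, 68}, {65, 66, 68, 69}, {66, 67, 68, 69}, {65, 66, 67, 68, 69}.
Intersecting these: cl(A) = {66, 68}.
∂A = cl(A) ∖ int(A) = {66, 68} ∖ {66} = {68}.


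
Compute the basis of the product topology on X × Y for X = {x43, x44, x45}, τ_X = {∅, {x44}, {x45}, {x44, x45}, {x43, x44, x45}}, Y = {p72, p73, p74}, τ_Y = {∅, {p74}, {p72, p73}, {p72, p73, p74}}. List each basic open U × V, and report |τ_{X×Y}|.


Basis B = {∅ × ∅, {x44} × {p74}, {x45} × {p74}, {x44} × {p72, p73}, {x44, x45} × {p74}, {x45} × {p72, p73}, {x43, x44, x45} × {p74}, {x44} × {p72, p73, p74}, {x45} × {p72, p73, p74}, {x44, x45} × {p72, p73}, {x43, x44, x45} × {p72, p73}, {x44, x45} × {p72, p73, p74}, {x43, x44, x45} × {p72, p73, p74}}; |τ_{X×Y}| = 25.

Enumerate products U × V with U ∈ τ_X, V ∈ τ_Y (deduplicated):
  ∅ × ∅ = {} (∅)
  {x44} × {p74} = {(x44,p74)}
  {x45} × {p74} = {(x45,p74)}
  {x44} × {p72, p73} = {(x44,p72), (x44,p73)}
  {x44, x45} × {p74} = {(x44,p74), (x45,p74)}
  {x45} × {p72, p73} = {(x45,p72), (x45,p73)}
  {x43, x44, x45} × {p74} = {(x43,p74), (x44,p74), (x45,p74)}
  {x44} × {p72, p73, p74} = {(x44,p72), (x44,p73), (x44,p74)}
  {x45} × {p72, p73, p74} = {(x45,p72), (x45,p73), (x45,p74)}
  {x44, x45} × {p72, p73} = {(x44,p72), (x44,p73), (x45,p72), (x45,p73)}
  {x43, x44, x45} × {p72, p73} = {(x43,p72), (x43,p73), (x44,p72), (x44,p73), (x45,p72), (x45,p73)}
  {x44, x45} × {p72, p73, p74} = {(x44,p72), (x44,p73), (x44,p74), (x45,p72), (x45,p73), (x45,p74)}
  {x43, x44, x45} × {p72, p73, p74} = {(x43,p72), (x43,p73), (x43,p74), (x44,p72), (x44,p73), (x44,p74), (x45,p72), (x45,p73), (x45,p74)}
These 13 distinct sets form the basis B.
Close under arbitrary unions to get τ_{X×Y}; counting gives |τ_{X×Y}| = 25.


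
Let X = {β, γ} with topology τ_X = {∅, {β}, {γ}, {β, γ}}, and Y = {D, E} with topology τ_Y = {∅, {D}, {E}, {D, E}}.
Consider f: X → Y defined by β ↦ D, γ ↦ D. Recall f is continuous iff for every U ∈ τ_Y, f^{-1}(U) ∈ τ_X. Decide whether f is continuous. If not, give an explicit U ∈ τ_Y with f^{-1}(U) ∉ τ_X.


f IS continuous.

Compute f^{-1}(U) for each U ∈ τ_Y:
  U = ∅: f^{-1}(U) = ∅ ∈ τ_X ✓.
  U = {D}: f^{-1}(U) = {β, γ} ∈ τ_X ✓.
  U = {E}: f^{-1}(U) = ∅ ∈ τ_X ✓.
  U = {D, E}: f^{-1}(U) = {β, γ} ∈ τ_X ✓.
Every preimage lies in τ_X, so f IS continuous.


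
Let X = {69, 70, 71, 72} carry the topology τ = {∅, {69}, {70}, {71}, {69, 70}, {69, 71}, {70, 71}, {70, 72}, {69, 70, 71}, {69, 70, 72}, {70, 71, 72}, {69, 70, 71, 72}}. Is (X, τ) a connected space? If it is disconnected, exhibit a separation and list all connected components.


(X, τ) is disconnected; components = [{69}, {71}, {70, 72}].

Find clopen sets (U ∈ τ with X ∖ U ∈ τ):
  U = ∅, X ∖ U = {69, 70, 71, 72} — both open, so U is clopen.
  U = {69}, X ∖ U = {70, 71, 72} — both open, so U is clopen.
  U = {71}, X ∖ U = {69, 70, 72} — both open, so U is clopen.
  U = {69, 71}, X ∖ U = {70, 72} — both open, so U is clopen.
  U = {70, 72}, X ∖ U = {69, 71} — both open, so U is clopen.
  U = {69, 70, 72}, X ∖ U = {71} — both open, so U is clopen.
  U = {70, 71, 72}, X ∖ U = {69} — both open, so U is clopen.
  U = {69, 70, 71, 72}, X ∖ U = ∅ — both open, so U is clopen.
Nontrivial clopen(s) exist: e.g. {70, 71, 72}. So (X, τ) is disconnected.
Compute connected components by grouping points that agree on all clopens:
  component: {69}
  component: {71}
  component: {70, 72}


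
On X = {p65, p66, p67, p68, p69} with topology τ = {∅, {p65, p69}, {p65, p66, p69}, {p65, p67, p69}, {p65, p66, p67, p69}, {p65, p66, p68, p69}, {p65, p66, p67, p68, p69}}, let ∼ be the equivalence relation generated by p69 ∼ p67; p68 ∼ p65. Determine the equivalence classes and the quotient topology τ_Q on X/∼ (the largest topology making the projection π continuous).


X/∼ = {[p65=p68], [p66], [p67=p69]}; |τ_Q| = 2.

Equivalence classes: [p65=p68], [p66], [p67=p69].
Quotient map π: X → X/∼ sends p65 ↦ [p65=p68], p66 ↦ [p66], p67 ↦ [p67=p69], p68 ↦ [p65=p68], p69 ↦ [p67=p69].
For each subset V ⊆ X/∼, compute π^{-1}(V) ⊆ X and check whether π^{-1}(V) ∈ τ. V is open in τ_Q iff π^{-1}(V) ∈ τ.
  V = {}: π^{-1}(V) = ∅ ∈ τ ✓.
  V = {[p65=p68]}: π^{-1}(V) = {p65, p68} ∉ τ ✗.
  V = {[p66]}: π^{-1}(V) = {p66} ∉ τ ✗.
  V = {[p65=p68], [p66]}: π^{-1}(V) = {p65, p66, p68} ∉ τ ✗.
  V = {[p67=p69]}: π^{-1}(V) = {p67, p69} ∉ τ ✗.
  V = {[p65=p68], [p67=p69]}: π^{-1}(V) = {p65, p67, p68, p69} ∉ τ ✗.
  V = {[p66], [p67=p69]}: π^{-1}(V) = {p66, p67, p69} ∉ τ ✗.
  V = {[p65=p68], [p66], [p67=p69]}: π^{-1}(V) = {p65, p66, p67, p68, p69} ∈ τ ✓.
Open sets in the quotient: τ_Q = {{}, {[p65=p68], [p66], [p67=p69]}} (2 elements).


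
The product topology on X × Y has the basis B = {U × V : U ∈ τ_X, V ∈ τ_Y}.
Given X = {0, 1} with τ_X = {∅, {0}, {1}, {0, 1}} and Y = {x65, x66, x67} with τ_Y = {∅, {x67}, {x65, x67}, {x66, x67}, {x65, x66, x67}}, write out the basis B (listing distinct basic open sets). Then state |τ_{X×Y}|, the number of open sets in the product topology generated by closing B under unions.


Basis B = {∅ × ∅, {0} × {x67}, {1} × {x67}, {0} × {x65, x67}, {0} × {x66, x67}, {0, 1} × {x67}, {1} × {x65, x67}, {1} × {x66, x67}, {0} × {x65, x66, x67}, {1} × {x65, x66, x67}, {0, 1} × {x65, x67}, {0, 1} × {x66, x67}, {0, 1} × {x65, x66, x67}}; |τ_{X×Y}| = 25.

Enumerate products U × V with U ∈ τ_X, V ∈ τ_Y (deduplicated):
  ∅ × ∅ = {} (∅)
  {0} × {x67} = {(0,x67)}
  {1} × {x67} = {(1,x67)}
  {0} × {x65, x67} = {(0,x65), (0,x67)}
  {0} × {x66, x67} = {(0,x66), (0,x67)}
  {0, 1} × {x67} = {(0,x67), (1,x67)}
  {1} × {x65, x67} = {(1,x65), (1,x67)}
  {1} × {x66, x67} = {(1,x66), (1,x67)}
  {0} × {x65, x66, x67} = {(0,x65), (0,x66), (0,x67)}
  {1} × {x65, x66, x67} = {(1,x65), (1,x66), (1,x67)}
  {0, 1} × {x65, x67} = {(0,x65), (0,x67), (1,x65), (1,x67)}
  {0, 1} × {x66, x67} = {(0,x66), (0,x67), (1,x66), (1,x67)}
  {0, 1} × {x65, x66, x67} = {(0,x65), (0,x66), (0,x67), (1,x65), (1,x66), (1,x67)}
These 13 distinct sets form the basis B.
Close under arbitrary unions to get τ_{X×Y}; counting gives |τ_{X×Y}| = 25.


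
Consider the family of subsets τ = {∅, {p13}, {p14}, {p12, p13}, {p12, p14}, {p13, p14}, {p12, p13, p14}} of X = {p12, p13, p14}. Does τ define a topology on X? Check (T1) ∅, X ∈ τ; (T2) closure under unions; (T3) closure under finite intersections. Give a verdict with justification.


τ is NOT a topology on X.

Axiom (T1): ∅ ∈ τ? Yes; X ∈ τ? Yes.
Axiom (T2/T3): check pairwise unions and intersections of members of τ.
Counterexample for (T3): {p12, p13} ∩ {p12, p14} = {p12} ∉ τ. Therefore τ is NOT a topology.


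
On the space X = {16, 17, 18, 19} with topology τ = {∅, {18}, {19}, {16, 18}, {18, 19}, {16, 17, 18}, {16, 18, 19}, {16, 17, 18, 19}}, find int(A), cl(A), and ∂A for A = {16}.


int(A) = ∅, cl(A) = {16, 17}, ∂A = {16, 17}.

Closed sets in (X, τ) are complements of opens:
  closed(X, τ) = {∅, {17}, {19}, {16, 17}, {17, 19}, {16, 17, 18}, {16, 17, 19}, {16, 17, 18, 19}}.
int(A) = ⋃ {U ∈ τ : U ⊆ A}. Opens contained in A: ∅.
Taking the union of these: int(A) = ∅.
cl(A) = ⋂ {C closed : A ⊆ C}. Closed sets containing A: {16, 17}, {16, 17, 18}, {16, 17, 19}, {16, 17, 18, 19}.
Intersecting these: cl(A) = {16, 17}.
∂A = cl(A) ∖ int(A) = {16, 17} ∖ ∅ = {16, 17}.


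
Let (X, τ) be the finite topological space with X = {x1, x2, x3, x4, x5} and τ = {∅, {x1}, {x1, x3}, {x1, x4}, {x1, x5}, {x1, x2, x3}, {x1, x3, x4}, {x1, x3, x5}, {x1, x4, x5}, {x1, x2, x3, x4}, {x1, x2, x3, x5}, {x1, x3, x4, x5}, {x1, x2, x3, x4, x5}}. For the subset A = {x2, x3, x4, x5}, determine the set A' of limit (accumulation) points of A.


A' = {x2}

For each x ∈ X, list the open sets U ∈ τ with x ∈ U, then check whether U ∩ (A ∖ {x}) ≠ ∅ for every such U.
  x = x1: open {x1} ∋ x has {x1} ∩ (A ∖ {x1}) = ∅, so x is NOT a limit point.
  x = x2: opens ∋ x are {x1, x2, x3}, {x1, x2, x3, x4}, {x1, x2, x3, x5}, {x1, x2, x3, x4, x5}; each meets A ∖ {x2}, so x IS a limit point.
  x = x3: open {x1, x3} ∋ x has {x1, x3} ∩ (A ∖ {x3}) = ∅, so x is NOT a limit point.
  x = x4: open {x1, x4} ∋ x has {x1, x4} ∩ (A ∖ {x4}) = ∅, so x is NOT a limit point.
  x = x5: open {x1, x5} ∋ x has {x1, x5} ∩ (A ∖ {x5}) = ∅, so x is NOT a limit point.
Collecting: A' = {x2}.


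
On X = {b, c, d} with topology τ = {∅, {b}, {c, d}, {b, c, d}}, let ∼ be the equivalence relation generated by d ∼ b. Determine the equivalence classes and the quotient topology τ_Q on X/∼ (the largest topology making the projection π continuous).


X/∼ = {[b=d], [c]}; |τ_Q| = 2.

Equivalence classes: [b=d], [c].
Quotient map π: X → X/∼ sends b ↦ [b=d], c ↦ [c], d ↦ [b=d].
For each subset V ⊆ X/∼, compute π^{-1}(V) ⊆ X and check whether π^{-1}(V) ∈ τ. V is open in τ_Q iff π^{-1}(V) ∈ τ.
  V = {}: π^{-1}(V) = ∅ ∈ τ ✓.
  V = {[b=d]}: π^{-1}(V) = {b, d} ∉ τ ✗.
  V = {[c]}: π^{-1}(V) = {c} ∉ τ ✗.
  V = {[b=d], [c]}: π^{-1}(V) = {b, c, d} ∈ τ ✓.
Open sets in the quotient: τ_Q = {{}, {[b=d], [c]}} (2 elements).


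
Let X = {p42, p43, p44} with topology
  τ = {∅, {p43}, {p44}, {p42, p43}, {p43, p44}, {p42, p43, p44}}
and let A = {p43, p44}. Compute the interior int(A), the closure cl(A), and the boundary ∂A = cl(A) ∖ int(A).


int(A) = {p43, p44}, cl(A) = {p42, p43, p44}, ∂A = {p42}.

Closed sets in (X, τ) are complements of opens:
  closed(X, τ) = {∅, {p42}, {p44}, {p42, p43}, {p42, p44}, {p42, p43, p44}}.
int(A) = ⋃ {U ∈ τ : U ⊆ A}. Opens contained in A: ∅, {p43}, {p44}, {p43, p44}.
Taking the union of these: int(A) = {p43, p44}.
cl(A) = ⋂ {C closed : A ⊆ C}. Closed sets containing A: {p42, p43, p44}.
Intersecting these: cl(A) = {p42, p43, p44}.
∂A = cl(A) ∖ int(A) = {p42, p43, p44} ∖ {p43, p44} = {p42}.


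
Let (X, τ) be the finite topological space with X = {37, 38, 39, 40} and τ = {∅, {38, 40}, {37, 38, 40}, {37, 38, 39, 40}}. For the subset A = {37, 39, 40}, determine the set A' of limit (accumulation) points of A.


A' = {37, 38, 39}

For each x ∈ X, list the open sets U ∈ τ with x ∈ U, then check whether U ∩ (A ∖ {x}) ≠ ∅ for every such U.
  x = 37: opens ∋ x are {37, 38, 40}, {37, 38, 39, 40}; each meets A ∖ {37}, so x IS a limit point.
  x = 38: opens ∋ x are {38, 40}, {37, 38, 40}, {37, 38, 39, 40}; each meets A ∖ {38}, so x IS a limit point.
  x = 39: opens ∋ x are {37, 38, 39, 40}; each meets A ∖ {39}, so x IS a limit point.
  x = 40: open {38, 40} ∋ x has {38, 40} ∩ (A ∖ {40}) = ∅, so x is NOT a limit point.
Collecting: A' = {37, 38, 39}.
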